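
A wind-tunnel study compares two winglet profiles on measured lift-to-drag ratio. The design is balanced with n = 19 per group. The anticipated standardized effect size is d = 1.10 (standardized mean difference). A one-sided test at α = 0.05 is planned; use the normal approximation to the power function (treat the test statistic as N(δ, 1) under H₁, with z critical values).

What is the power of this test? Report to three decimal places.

Noncentrality parameter: δ = d·√(n/2) = 1.10 × √(19/2) = 3.3904
Critical value for a one-sided test at α = 0.05: z_α = 1.645.
Power = P(Z > 1.645 − δ) = Φ(1.746) = 0.9596.

Power ≈ 0.960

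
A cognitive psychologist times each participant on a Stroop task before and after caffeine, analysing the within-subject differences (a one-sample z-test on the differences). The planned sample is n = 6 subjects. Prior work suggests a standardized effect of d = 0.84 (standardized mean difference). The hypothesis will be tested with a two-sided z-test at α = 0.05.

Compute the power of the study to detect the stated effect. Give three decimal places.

Noncentrality parameter: δ = d·√n = 0.84 × √6 = 2.0576
Critical value for a two-sided test at α = 0.05: z_{α/2} = 1.960.
Power = Φ(δ − 1.960) + Φ(−δ − 1.960) = Φ(0.098) + Φ(-4.018) = 0.5389 + 0.0000 = 0.5389.

Power ≈ 0.539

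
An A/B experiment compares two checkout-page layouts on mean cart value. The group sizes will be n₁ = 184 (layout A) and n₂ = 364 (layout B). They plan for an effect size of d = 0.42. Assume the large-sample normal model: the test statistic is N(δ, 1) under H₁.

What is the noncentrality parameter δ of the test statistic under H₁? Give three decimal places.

δ ≈ 4.643

The noncentrality parameter scales effect size by the design's sample-size factor: δ = d / √(1/n₁ + 1/n₂) = 0.42 / √(1/184 + 1/364) = 4.6432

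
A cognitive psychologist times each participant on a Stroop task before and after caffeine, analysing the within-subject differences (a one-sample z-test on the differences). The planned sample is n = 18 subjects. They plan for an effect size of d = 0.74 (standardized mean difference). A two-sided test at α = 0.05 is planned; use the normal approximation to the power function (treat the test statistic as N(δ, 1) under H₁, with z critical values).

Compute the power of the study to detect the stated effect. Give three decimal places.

Noncentrality parameter: δ = d·√n = 0.74 × √18 = 3.1396
Two-sided α = 0.05 → critical value z_{0.025} = 1.960.
Power = Φ(δ − 1.960) + Φ(−δ − 1.960) = Φ(1.180) + Φ(-5.100) = 0.8809 + 0.0000 = 0.8809.

Power ≈ 0.881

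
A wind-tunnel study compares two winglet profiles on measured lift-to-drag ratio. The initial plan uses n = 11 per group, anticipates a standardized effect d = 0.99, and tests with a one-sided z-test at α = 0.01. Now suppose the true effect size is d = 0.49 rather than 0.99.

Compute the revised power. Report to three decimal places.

With d = 0.49: δ = d·√(n/2) = 0.49 × √(11/2) = 1.1492. Critical value z_{0.01} = 2.326.
Revised power = Φ(δ − 2.326) = Φ(-1.177) = 0.1196.

Power ≈ 0.120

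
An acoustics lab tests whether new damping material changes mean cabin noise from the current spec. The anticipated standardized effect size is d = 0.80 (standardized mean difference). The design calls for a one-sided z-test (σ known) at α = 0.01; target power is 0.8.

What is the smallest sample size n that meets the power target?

For power 0.8 need Φ(δ − z_{0.01}) = 0.8, so δ = z_{0.01} + z_{0.20} = 2.326 + 0.842 = 3.168.
δ = d·√n ⇒ n = (δ/d)² = (3.168 / 0.80)² = 15.68.
Rounding up, n = 16.

n = 16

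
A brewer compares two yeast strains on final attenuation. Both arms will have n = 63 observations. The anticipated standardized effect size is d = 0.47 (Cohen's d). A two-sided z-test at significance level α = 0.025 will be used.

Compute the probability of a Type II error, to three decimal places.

Noncentrality parameter: δ = d·√(n/2) = 0.47 × √(63/2) = 2.6379
Two-sided α = 0.025 → critical value z_{0.0125} = 2.241.
Power = Φ(δ − 2.241) + Φ(−δ − 2.241) = Φ(0.396) + Φ(-4.879) = 0.6541 + 0.0000 = 0.6541.
Type II error: β = 1 − power = 1 − 0.6541 = 0.3459.

β ≈ 0.346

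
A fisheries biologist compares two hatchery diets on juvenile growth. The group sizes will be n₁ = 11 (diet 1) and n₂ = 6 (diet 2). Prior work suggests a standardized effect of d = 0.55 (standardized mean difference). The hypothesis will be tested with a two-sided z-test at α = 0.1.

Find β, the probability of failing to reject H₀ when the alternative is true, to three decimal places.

Noncentrality parameter: δ = d / √(1/n₁ + 1/n₂) = 0.55 / √(1/11 + 1/6) = 1.0837
Two-sided α = 0.1 → critical value z_{0.05} = 1.645.
Power = Φ(δ − 1.645) + Φ(−δ − 1.645) = Φ(-0.561) + Φ(-2.729) = 0.2873 + 0.0032 = 0.2905.
Type II error: β = 1 − power = 1 − 0.2905 = 0.7095.

β ≈ 0.709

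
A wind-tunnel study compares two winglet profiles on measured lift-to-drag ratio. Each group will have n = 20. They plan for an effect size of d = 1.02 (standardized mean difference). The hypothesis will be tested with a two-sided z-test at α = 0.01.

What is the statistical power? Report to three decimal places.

Noncentrality parameter: δ = d·√(n/2) = 1.02 × √(20/2) = 3.2255
Two-sided α = 0.01 → critical value z_{0.005} = 2.576.
Power = Φ(δ − 2.576) + Φ(−δ − 2.576) = Φ(0.650) + Φ(-5.801) = 0.7421 + 0.0000 = 0.7421.

Power ≈ 0.742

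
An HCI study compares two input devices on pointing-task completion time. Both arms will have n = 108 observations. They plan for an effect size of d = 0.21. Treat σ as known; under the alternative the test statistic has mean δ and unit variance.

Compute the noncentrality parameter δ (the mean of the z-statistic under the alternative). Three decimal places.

The noncentrality parameter scales effect size by the design's sample-size factor: δ = d·√(n/2) = 0.21 × √(108/2) = 1.5432

δ ≈ 1.543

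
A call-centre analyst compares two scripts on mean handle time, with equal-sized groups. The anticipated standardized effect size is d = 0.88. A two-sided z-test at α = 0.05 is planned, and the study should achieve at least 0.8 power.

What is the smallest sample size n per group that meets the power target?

Set Φ(δ − 1.960) = 0.8; then δ − 1.960 = Φ⁻¹(0.8) = 0.842, giving δ = 2.802.
(For δ > 0 the lower-tail rejection region contributes negligibly to power, so the one-term inversion is standard.)
δ = d·√(n/2) ⇒ n = 2(δ/d)² = 2 × (2.802 / 0.88)² = 20.27.
Round up to the next whole unit.

n = 21 per group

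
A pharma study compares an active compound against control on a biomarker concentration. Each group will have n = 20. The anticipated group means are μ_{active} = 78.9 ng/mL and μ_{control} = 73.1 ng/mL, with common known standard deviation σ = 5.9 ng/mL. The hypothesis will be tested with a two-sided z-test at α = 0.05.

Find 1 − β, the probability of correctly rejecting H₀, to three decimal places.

Standardized effect: d = |μ_{active} − μ_{control}| / σ = |78.9 − 73.1| / 5.9 = 0.9831
Noncentrality parameter: δ = d·√(n/2) = 0.9831 × √(20/2) = 3.1087
Two-sided α = 0.05 → critical value z_{0.025} = 1.960.
Power = Φ(δ − 1.960) + Φ(−δ − 1.960) = Φ(1.149) + Φ(-5.069) = 0.8747 + 0.0000 = 0.8747.

Power ≈ 0.875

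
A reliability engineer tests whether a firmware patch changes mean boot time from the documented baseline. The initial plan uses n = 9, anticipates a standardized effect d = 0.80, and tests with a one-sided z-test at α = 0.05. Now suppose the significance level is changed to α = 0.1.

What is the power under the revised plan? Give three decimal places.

Power ≈ 0.868

δ = d·√n = 0.80 × √9 = 2.4000 (unchanged). New critical value: z_{0.1} = 1.282.
Revised power = P(Z > 1.282 − δ) = Φ(1.118) = 0.8683.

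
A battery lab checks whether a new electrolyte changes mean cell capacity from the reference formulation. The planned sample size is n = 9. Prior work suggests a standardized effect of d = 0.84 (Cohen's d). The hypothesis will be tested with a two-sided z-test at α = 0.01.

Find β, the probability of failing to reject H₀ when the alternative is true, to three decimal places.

Noncentrality parameter: δ = d·√n = 0.84 × √9 = 2.5200
Critical value for a two-sided test at α = 0.01: z_{α/2} = 2.576.
Power = Φ(δ − 2.576) + Φ(−δ − 2.576) = Φ(-0.056) + Φ(-5.096) = 0.4777 + 0.0000 = 0.4777.
Type II error: β = 1 − power = 1 − 0.4777 = 0.5223.

β ≈ 0.522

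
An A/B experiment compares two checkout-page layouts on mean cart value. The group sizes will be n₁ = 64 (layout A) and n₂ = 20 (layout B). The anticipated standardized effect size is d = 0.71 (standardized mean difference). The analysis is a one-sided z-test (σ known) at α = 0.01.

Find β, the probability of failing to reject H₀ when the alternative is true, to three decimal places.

Noncentrality parameter: δ = d / √(1/n₁ + 1/n₂) = 0.71 / √(1/64 + 1/20) = 2.7716
One-sided α = 0.01 → critical value z_{0.01} = 2.326.
Power = P(Z > 2.326 − δ) = Φ(0.445) = 0.6719.
Type II error: β = 1 − power = 1 − 0.6719 = 0.3281.

β ≈ 0.328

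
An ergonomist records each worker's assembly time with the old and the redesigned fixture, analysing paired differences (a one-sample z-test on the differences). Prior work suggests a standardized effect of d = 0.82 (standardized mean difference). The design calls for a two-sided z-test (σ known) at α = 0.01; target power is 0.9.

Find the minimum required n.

For power 0.9 need Φ(δ − z_{0.005}) = 0.9, so δ = z_{0.005} + z_{0.10} = 2.576 + 1.282 = 3.857.
(The Φ(−δ − z_{α/2}) term is vanishingly small for δ > 0 and is dropped in the standard sample-size formula.)
δ = d·√n ⇒ n = (δ/d)² = (3.857 / 0.82)² = 22.13.
Round up to the next whole unit.

n = 23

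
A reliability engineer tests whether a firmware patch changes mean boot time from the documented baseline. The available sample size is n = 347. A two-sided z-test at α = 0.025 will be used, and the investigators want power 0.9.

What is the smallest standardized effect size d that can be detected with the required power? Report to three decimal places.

Need Φ(δ − 2.241) = 0.9, so δ = 2.241 + 1.282 = 3.523.
(Lower-tail contribution to power is negligible for δ > 0.)
δ = d·√n ⇒ d = δ/√n = 3.523/√347 = 0.1891.

d ≈ 0.189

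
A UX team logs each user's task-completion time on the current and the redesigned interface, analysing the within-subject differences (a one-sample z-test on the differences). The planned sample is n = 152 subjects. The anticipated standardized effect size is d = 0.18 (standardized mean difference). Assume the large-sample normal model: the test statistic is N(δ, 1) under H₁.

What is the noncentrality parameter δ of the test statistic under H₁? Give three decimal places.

δ ≈ 2.219

The noncentrality parameter scales effect size by the design's sample-size factor: δ = d·√n = 0.18 × √152 = 2.2192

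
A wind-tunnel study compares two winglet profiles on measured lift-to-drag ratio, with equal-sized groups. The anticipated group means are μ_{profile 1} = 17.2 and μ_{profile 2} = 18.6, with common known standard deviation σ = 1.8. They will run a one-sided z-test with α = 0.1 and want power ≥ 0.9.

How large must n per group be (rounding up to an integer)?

Standardized effect: d = |μ_{profile 1} − μ_{profile 2}| / σ = |17.2 − 18.6| / 1.8 = 0.7778
Set Φ(δ − 1.282) = 0.9; then δ − 1.282 = Φ⁻¹(0.9) = 1.282, giving δ = 2.563.
δ = d·√(n/2) ⇒ n = 2(δ/d)² = 2 × (2.563 / 0.7778)² = 21.72.
Rounding up, n = 22 per group.

n = 22 per group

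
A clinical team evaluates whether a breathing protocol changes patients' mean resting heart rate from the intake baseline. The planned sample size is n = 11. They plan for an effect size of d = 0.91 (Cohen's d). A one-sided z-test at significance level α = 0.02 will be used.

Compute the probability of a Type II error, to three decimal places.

β ≈ 0.167

Noncentrality parameter: λ = d·√n = 0.91 × √11 = 3.0181
One-sided α = 0.02 → critical value z_{0.02} = 2.054.
Power = P(Z > 2.054 − λ) = Φ(0.964) = 0.8326.
Type II error: β = 1 − power = 1 − 0.8326 = 0.1674.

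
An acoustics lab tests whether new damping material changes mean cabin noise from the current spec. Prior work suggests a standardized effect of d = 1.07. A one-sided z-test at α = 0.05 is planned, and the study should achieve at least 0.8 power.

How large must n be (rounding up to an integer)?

n = 6

For power 0.8 need Φ(δ − z_{0.05}) = 0.8, so δ = z_{0.05} + z_{0.20} = 1.645 + 0.842 = 2.486.
δ = d·√n ⇒ n = (δ/d)² = (2.486 / 1.07)² = 5.40.
Round up to the next whole unit.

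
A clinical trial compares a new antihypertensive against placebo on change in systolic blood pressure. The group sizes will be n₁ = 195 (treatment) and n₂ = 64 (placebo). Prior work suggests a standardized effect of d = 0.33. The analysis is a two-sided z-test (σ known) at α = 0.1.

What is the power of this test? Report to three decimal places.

Power ≈ 0.741

Noncentrality parameter: δ = d / √(1/n₁ + 1/n₂) = 0.33 / √(1/195 + 1/64) = 2.2907
Two-sided α = 0.1 → critical value z_{0.05} = 1.645.
Power = Φ(δ − 1.645) + Φ(−δ − 1.645) = Φ(0.646) + Φ(-3.936) = 0.7408 + 0.0000 = 0.7409.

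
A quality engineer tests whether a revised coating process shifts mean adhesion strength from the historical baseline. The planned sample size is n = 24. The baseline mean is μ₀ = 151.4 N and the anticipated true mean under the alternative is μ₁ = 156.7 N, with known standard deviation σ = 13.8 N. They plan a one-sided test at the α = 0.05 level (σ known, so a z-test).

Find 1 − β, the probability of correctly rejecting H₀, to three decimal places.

Power ≈ 0.594

Standardized effect: d = |μ₁ − μ₀| / σ = |156.7 − 151.4| / 13.8 = 0.3841
Noncentrality parameter: λ = d·√n = 0.3841 × √24 = 1.8815
Critical value for a one-sided test at α = 0.05: z_α = 1.645.
Power = P(Z > 1.645 − λ) = Φ(0.237) = 0.5935.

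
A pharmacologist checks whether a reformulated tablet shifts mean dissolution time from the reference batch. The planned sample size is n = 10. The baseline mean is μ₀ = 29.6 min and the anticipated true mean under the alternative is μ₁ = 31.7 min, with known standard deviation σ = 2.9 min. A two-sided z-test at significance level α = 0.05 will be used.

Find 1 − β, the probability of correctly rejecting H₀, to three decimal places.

Power ≈ 0.629

Standardized effect: d = |μ₁ − μ₀| / σ = |31.7 − 29.6| / 2.9 = 0.7241
Noncentrality parameter: λ = d·√n = 0.7241 × √10 = 2.2899
Two-sided α = 0.05 → critical value z_{0.025} = 1.960.
Power = Φ(λ − 1.960) + Φ(−λ − 1.960) = Φ(0.330) + Φ(-4.250) = 0.6293 + 0.0000 = 0.6293.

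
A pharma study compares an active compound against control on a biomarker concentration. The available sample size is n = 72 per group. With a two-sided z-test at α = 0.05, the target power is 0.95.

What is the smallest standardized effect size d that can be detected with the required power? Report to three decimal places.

Required noncentrality: δ = z_{0.025} + z_{0.05} = 1.960 + 1.645 = 3.605.
(The second rejection-region term Φ(−δ − z_{α/2}) is negligible and dropped.)
δ = d·√(n/2) ⇒ d = δ/√(n/2) = 3.605/√(72/2) = 0.6008.

d ≈ 0.601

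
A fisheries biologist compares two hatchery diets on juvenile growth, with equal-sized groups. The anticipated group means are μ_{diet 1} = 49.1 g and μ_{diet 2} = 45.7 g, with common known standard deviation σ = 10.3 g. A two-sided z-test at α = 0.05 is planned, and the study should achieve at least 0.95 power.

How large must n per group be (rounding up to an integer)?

Standardized effect: d = |μ_{diet 1} − μ_{diet 2}| / σ = |49.1 − 45.7| / 10.3 = 0.3301
Set Φ(δ − 1.960) = 0.95; then δ − 1.960 = Φ⁻¹(0.95) = 1.645, giving δ = 3.605.
(The Φ(−δ − z_{α/2}) term is vanishingly small for δ > 0 and is dropped in the standard sample-size formula.)
δ = d·√(n/2) ⇒ n = 2(δ/d)² = 2 × (3.605 / 0.3301)² = 238.51.
Rounding up, n = 239 per group.

n = 239 per group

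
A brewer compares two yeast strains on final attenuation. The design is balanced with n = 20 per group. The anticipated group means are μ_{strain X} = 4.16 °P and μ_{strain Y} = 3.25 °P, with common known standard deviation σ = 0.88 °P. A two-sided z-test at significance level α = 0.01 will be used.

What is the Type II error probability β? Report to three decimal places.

β ≈ 0.244

Standardized effect: d = |μ_{strain X} − μ_{strain Y}| / σ = |4.16 − 3.25| / 0.88 = 1.0341
Noncentrality parameter: δ = d·√(n/2) = 1.0341 × √(20/2) = 3.2701
Two-sided α = 0.01 → critical value z_{0.005} = 2.576.
Power = Φ(δ − 2.576) + Φ(−δ − 2.576) = Φ(0.694) + Φ(-5.846) = 0.7562 + 0.0000 = 0.7562.
Type II error: β = 1 − power = 1 − 0.7562 = 0.2438.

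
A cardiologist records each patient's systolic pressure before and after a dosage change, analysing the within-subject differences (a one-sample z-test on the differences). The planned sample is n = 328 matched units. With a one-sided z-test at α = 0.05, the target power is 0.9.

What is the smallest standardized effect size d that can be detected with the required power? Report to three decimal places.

d ≈ 0.162

Need Φ(δ − 1.645) = 0.9, so δ = 1.645 + 1.282 = 2.926.
δ = d·√n ⇒ d = δ/√n = 2.926/√328 = 0.1616.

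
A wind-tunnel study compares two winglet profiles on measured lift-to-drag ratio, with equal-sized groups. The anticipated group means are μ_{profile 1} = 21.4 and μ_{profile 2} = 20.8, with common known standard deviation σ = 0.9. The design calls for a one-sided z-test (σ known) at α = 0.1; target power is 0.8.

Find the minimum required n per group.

Standardized effect: d = |μ_{profile 1} − μ_{profile 2}| / σ = |21.4 − 20.8| / 0.9 = 0.6667
For power 0.8 need Φ(δ − z_{0.1}) = 0.8, so δ = z_{0.1} + z_{0.20} = 1.282 + 0.842 = 2.123.
δ = d·√(n/2) ⇒ n = 2(δ/d)² = 2 × (2.123 / 0.6667)² = 20.29.
Rounding up, n = 21 per group.

n = 21 per group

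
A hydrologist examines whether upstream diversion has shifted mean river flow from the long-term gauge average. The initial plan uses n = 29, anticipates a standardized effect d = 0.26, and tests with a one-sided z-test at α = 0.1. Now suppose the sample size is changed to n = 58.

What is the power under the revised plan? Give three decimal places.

With n = 58: δ = d·√n = 0.26 × √58 = 1.9801. Critical value z_{0.1} = 1.282.
Revised power = P(Z > 1.282 − δ) = Φ(0.699) = 0.7576.

Power ≈ 0.758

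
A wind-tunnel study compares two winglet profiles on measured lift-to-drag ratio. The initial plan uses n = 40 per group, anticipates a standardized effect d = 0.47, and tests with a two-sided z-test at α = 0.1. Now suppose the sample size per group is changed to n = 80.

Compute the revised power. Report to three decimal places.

Power ≈ 0.908

With n = 80 per group: δ = d·√(n/2) = 0.47 × √(80/2) = 2.9725. Critical value z_{0.05} = 1.645.
Revised power = Φ(δ − 1.645) + Φ(−δ − 1.645) = Φ(1.328) + Φ(-4.617) = 0.9079 + 0.0000 = 0.9079.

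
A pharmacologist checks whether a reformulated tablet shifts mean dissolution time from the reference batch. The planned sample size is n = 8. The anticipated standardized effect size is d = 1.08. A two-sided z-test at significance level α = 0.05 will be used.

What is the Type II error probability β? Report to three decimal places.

β ≈ 0.137

Noncentrality parameter: δ = d·√n = 1.08 × √8 = 3.0547
Critical value for a two-sided test at α = 0.05: z_{α/2} = 1.960.
Power = Φ(δ − 1.960) + Φ(−δ − 1.960) = Φ(1.095) + Φ(-5.015) = 0.8632 + 0.0000 = 0.8632.
Type II error: β = 1 − power = 1 − 0.8632 = 0.1368.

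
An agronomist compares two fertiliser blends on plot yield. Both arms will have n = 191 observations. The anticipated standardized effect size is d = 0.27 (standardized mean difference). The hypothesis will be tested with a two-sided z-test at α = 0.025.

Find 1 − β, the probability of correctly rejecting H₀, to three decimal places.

Noncentrality parameter: δ = d·√(n/2) = 0.27 × √(191/2) = 2.6386
Critical value for a two-sided test at α = 0.025: z_{α/2} = 2.241.
Power = Φ(δ − 2.241) + Φ(−δ − 2.241) = Φ(0.397) + Φ(-4.880) = 0.6544 + 0.0000 = 0.6544.

Power ≈ 0.654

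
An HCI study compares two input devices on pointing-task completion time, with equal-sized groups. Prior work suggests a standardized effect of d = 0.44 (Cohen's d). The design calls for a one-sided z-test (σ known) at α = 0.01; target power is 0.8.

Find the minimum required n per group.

For power 0.8 need Φ(δ − z_{0.01}) = 0.8, so δ = z_{0.01} + z_{0.20} = 2.326 + 0.842 = 3.168.
δ = d·√(n/2) ⇒ n = 2(δ/d)² = 2 × (3.168 / 0.44)² = 103.68.
Round up to the next whole unit.

n = 104 per group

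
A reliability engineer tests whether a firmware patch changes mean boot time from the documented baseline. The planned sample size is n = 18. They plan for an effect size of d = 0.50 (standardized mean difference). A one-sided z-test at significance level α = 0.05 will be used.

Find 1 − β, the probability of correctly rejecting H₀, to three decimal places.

Power ≈ 0.683

Noncentrality parameter: δ = d·√n = 0.50 × √18 = 2.1213
One-sided α = 0.05 → critical value z_{0.05} = 1.645.
Power = Φ(δ − 1.645) = Φ(0.476) = 0.6831.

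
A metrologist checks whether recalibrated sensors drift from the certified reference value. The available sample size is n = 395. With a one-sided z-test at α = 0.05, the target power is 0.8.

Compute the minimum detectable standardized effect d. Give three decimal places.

Need Φ(δ − 1.645) = 0.8, so δ = 1.645 + 0.842 = 2.486.
δ = d·√n ⇒ d = δ/√n = 2.486/√395 = 0.1251.

d ≈ 0.125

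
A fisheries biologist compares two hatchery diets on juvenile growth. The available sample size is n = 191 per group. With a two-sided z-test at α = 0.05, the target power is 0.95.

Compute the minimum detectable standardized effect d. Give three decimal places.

d ≈ 0.369

Required noncentrality: δ = z_{0.025} + z_{0.05} = 1.960 + 1.645 = 3.605.
(Lower-tail contribution to power is negligible for δ > 0.)
δ = d·√(n/2) ⇒ d = δ/√(n/2) = 3.605/√(191/2) = 0.3689.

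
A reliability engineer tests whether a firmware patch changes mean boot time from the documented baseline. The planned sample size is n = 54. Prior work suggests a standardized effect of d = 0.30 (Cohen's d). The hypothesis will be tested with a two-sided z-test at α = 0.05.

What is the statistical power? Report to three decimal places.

Power ≈ 0.597

Noncentrality parameter: δ = d·√n = 0.30 × √54 = 2.2045
Critical value for a two-sided test at α = 0.05: z_{α/2} = 1.960.
Power = Φ(δ − 1.960) + Φ(−δ − 1.960) = Φ(0.245) + Φ(-4.165) = 0.5966 + 0.0000 = 0.5966.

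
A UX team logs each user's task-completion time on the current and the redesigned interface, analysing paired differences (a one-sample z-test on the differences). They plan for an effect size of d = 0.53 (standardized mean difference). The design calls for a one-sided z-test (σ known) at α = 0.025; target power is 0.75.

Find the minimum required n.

Set Φ(δ − 1.960) = 0.75; then δ − 1.960 = Φ⁻¹(0.75) = 0.674, giving δ = 2.634.
δ = d·√n ⇒ n = (δ/d)² = (2.634 / 0.53)² = 24.71.
Round up to the next whole unit.

n = 25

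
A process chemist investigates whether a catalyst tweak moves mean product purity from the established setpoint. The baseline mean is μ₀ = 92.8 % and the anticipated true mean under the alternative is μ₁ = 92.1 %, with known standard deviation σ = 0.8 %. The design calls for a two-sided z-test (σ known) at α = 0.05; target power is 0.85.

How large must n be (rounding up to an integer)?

Standardized effect: d = |μ₁ − μ₀| / σ = |92.1 − 92.8| / 0.8 = 0.8750
Set Φ(δ − 1.960) = 0.85; then δ − 1.960 = Φ⁻¹(0.85) = 1.036, giving δ = 2.996.
(Ignoring the negligible lower-tail rejection probability gives the usual closed-form inversion.)
δ = d·√n ⇒ n = (δ/d)² = (2.996 / 0.8750)² = 11.73.
Round up to the next whole unit.

n = 12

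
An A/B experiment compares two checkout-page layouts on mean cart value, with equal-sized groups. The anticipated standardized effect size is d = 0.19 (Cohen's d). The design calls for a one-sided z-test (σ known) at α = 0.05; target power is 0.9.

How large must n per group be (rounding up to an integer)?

n = 475 per group

For power 0.9 need Φ(δ − z_{0.05}) = 0.9, so δ = z_{0.05} + z_{0.10} = 1.645 + 1.282 = 2.926.
δ = d·√(n/2) ⇒ n = 2(δ/d)² = 2 × (2.926 / 0.19)² = 474.45.
Round up to the next whole unit.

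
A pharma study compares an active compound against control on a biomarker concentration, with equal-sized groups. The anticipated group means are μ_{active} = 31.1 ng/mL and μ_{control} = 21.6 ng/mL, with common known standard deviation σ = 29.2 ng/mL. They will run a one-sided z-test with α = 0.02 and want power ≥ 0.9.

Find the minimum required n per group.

Standardized effect: d = |μ_{active} − μ_{control}| / σ = |31.1 − 21.6| / 29.2 = 0.3253
For power 0.9 need Φ(δ − z_{0.02}) = 0.9, so δ = z_{0.02} + z_{0.10} = 2.054 + 1.282 = 3.335.
δ = d·√(n/2) ⇒ n = 2(δ/d)² = 2 × (3.335 / 0.3253)² = 210.19.
Round up to the next whole unit.

n = 211 per group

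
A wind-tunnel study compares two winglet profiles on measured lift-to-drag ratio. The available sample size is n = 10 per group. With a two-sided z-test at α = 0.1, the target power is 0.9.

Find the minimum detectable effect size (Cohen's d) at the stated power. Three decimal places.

d ≈ 1.309

Required noncentrality: δ = z_{0.05} + z_{0.10} = 1.645 + 1.282 = 2.926.
(The second rejection-region term Φ(−δ − z_{α/2}) is negligible and dropped.)
δ = d·√(n/2) ⇒ d = δ/√(n/2) = 2.926/√(10/2) = 1.3087.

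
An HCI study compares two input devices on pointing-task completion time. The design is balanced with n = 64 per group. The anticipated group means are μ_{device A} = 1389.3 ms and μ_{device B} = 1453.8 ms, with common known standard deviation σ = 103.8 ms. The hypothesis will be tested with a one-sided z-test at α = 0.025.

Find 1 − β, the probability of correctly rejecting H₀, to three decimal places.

Standardized effect: d = |μ_{device A} − μ_{device B}| / σ = |1389.3 − 1453.8| / 103.8 = 0.6214
Noncentrality parameter: δ = d·√(n/2) = 0.6214 × √(64/2) = 3.5151
Critical value for a one-sided test at α = 0.025: z_α = 1.960.
Power = Φ(δ − 1.960) = Φ(1.555) = 0.9400.

Power ≈ 0.940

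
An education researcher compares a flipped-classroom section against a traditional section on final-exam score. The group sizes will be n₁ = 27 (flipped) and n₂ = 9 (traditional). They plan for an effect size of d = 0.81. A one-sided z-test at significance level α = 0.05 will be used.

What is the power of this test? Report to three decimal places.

Noncentrality parameter: δ = d / √(1/n₁ + 1/n₂) = 0.81 / √(1/27 + 1/9) = 2.1044
Critical value for a one-sided test at α = 0.05: z_α = 1.645.
Power = P(Z > 1.645 − δ) = Φ(0.460) = 0.6771.

Power ≈ 0.677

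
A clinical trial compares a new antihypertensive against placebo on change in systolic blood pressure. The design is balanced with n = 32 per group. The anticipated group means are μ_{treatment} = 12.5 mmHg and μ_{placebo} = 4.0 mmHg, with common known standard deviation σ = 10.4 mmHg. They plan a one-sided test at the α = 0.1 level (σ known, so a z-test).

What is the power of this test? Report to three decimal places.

Standardized effect: d = |μ_{treatment} − μ_{placebo}| / σ = |12.5 − 4.0| / 10.4 = 0.8173
Noncentrality parameter: δ = d·√(n/2) = 0.8173 × √(32/2) = 3.2692
Critical value for a one-sided test at α = 0.1: z_α = 1.282.
Power = P(Z > 1.282 − δ) = Φ(1.988) = 0.9766.

Power ≈ 0.977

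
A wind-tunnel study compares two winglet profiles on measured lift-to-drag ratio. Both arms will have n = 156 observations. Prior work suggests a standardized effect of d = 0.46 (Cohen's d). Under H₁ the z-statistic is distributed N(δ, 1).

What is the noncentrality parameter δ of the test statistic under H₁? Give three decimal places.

δ ≈ 4.063

δ = d·√(n/2) = 0.46 × √(156/2) = 4.0626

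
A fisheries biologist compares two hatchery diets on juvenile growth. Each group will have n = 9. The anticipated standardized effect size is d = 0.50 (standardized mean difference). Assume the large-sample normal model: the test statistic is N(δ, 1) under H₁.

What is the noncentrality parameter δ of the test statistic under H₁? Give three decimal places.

The noncentrality parameter scales effect size by the design's sample-size factor: δ = d·√(n/2) = 0.50 × √(9/2) = 1.0607

δ ≈ 1.061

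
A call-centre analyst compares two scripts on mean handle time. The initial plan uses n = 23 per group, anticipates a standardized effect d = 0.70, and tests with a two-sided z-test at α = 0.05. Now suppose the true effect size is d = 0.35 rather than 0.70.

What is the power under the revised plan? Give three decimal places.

With d = 0.35: δ = d·√(n/2) = 0.35 × √(23/2) = 1.1869. Critical value z_{0.025} = 1.960.
Revised power = Φ(δ − 1.960) + Φ(−δ − 1.960) = Φ(-0.773) + Φ(-3.147) = 0.2197 + 0.0008 = 0.2206.

Power ≈ 0.221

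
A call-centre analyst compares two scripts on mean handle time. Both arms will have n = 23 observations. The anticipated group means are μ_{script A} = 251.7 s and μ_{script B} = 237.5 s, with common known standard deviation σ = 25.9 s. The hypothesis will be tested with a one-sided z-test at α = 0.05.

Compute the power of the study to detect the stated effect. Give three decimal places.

Power ≈ 0.585

Standardized effect: d = |μ_{script A} − μ_{script B}| / σ = |251.7 − 237.5| / 25.9 = 0.5483
Noncentrality parameter: δ = d·√(n/2) = 0.5483 × √(23/2) = 1.8592
Critical value for a one-sided test at α = 0.05: z_α = 1.645.
Power = P(Z > 1.645 − δ) = Φ(0.214) = 0.5849.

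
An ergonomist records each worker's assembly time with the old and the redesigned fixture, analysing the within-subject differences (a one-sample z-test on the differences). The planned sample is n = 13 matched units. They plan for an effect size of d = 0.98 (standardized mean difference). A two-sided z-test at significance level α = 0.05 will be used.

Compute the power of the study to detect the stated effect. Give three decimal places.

Power ≈ 0.942

Noncentrality parameter: δ = d·√n = 0.98 × √13 = 3.5334
Critical value for a two-sided test at α = 0.05: z_{α/2} = 1.960.
Power = Φ(δ − 1.960) + Φ(−δ − 1.960) = Φ(1.573) + Φ(-5.493) = 0.9422 + 0.0000 = 0.9422.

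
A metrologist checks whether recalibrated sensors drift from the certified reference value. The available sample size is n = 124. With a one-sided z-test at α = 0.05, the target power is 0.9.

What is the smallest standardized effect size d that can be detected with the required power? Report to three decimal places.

Need Φ(δ − 1.645) = 0.9, so δ = 1.645 + 1.282 = 2.926.
δ = d·√n ⇒ d = δ/√n = 2.926/√124 = 0.2628.

d ≈ 0.263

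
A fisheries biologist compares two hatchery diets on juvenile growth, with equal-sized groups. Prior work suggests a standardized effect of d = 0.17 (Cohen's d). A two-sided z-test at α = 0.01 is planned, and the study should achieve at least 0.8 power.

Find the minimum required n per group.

Set Φ(δ − 2.576) = 0.8; then δ − 2.576 = Φ⁻¹(0.8) = 0.842, giving δ = 3.417.
(The Φ(−δ − z_{α/2}) term is vanishingly small for δ > 0 and is dropped in the standard sample-size formula.)
δ = d·√(n/2) ⇒ n = 2(δ/d)² = 2 × (3.417 / 0.17)² = 808.23.
Rounding up, n = 809 per group.

n = 809 per group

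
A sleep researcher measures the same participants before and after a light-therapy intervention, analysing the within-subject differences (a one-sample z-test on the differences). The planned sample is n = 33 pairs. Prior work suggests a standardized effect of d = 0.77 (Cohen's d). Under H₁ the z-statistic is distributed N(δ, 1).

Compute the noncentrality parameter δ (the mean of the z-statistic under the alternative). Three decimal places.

δ = d·√n = 0.77 × √33 = 4.4233

δ ≈ 4.423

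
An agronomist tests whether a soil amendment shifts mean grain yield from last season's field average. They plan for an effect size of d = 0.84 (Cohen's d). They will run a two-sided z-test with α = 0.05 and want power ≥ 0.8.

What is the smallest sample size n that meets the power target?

n = 12

For power 0.8 need Φ(δ − z_{0.025}) = 0.8, so δ = z_{0.025} + z_{0.20} = 1.960 + 0.842 = 2.802.
(For δ > 0 the lower-tail rejection region contributes negligibly to power, so the one-term inversion is standard.)
δ = d·√n ⇒ n = (δ/d)² = (2.802 / 0.84)² = 11.12.
Rounding up, n = 12.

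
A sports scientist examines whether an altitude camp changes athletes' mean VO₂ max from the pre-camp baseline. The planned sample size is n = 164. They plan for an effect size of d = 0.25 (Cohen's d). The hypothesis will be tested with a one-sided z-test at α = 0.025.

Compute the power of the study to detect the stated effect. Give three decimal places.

Power ≈ 0.893

Noncentrality parameter: δ = d·√n = 0.25 × √164 = 3.2016
Critical value for a one-sided test at α = 0.025: z_α = 1.960.
Power = Φ(δ − 1.960) = Φ(1.242) = 0.8928.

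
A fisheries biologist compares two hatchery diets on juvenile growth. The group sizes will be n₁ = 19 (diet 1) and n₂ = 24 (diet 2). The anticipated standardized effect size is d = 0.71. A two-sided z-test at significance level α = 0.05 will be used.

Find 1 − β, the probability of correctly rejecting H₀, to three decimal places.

Noncentrality parameter: δ = d / √(1/n₁ + 1/n₂) = 0.71 / √(1/19 + 1/24) = 2.3121
Critical value for a two-sided test at α = 0.05: z_{α/2} = 1.960.
Power = Φ(δ − 1.960) + Φ(−δ − 1.960) = Φ(0.352) + Φ(-4.272) = 0.6376 + 0.0000 = 0.6376.

Power ≈ 0.638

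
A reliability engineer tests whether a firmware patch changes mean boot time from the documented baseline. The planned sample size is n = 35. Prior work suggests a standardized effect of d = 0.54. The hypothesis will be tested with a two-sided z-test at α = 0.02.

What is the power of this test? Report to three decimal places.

Noncentrality parameter: λ = d·√n = 0.54 × √35 = 3.1947
Critical value for a two-sided test at α = 0.02: z_{α/2} = 2.326.
Power = Φ(λ − 2.326) + Φ(−λ − 2.326) = Φ(0.868) + Φ(-5.521) = 0.8074 + 0.0000 = 0.8074.

Power ≈ 0.807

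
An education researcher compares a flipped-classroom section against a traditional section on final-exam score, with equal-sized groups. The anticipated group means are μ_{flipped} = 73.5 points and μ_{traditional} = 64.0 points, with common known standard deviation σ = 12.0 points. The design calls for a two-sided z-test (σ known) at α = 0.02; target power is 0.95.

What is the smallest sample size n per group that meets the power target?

Standardized effect: d = |μ_{flipped} − μ_{traditional}| / σ = |73.5 − 64.0| / 12.0 = 0.7917
For power 0.95 need Φ(δ − z_{0.01}) = 0.95, so δ = z_{0.01} + z_{0.05} = 2.326 + 1.645 = 3.971.
(Ignoring the negligible lower-tail rejection probability gives the usual closed-form inversion.)
δ = d·√(n/2) ⇒ n = 2(δ/d)² = 2 × (3.971 / 0.7917)² = 50.33.
Rounding up, n = 51 per group.

n = 51 per group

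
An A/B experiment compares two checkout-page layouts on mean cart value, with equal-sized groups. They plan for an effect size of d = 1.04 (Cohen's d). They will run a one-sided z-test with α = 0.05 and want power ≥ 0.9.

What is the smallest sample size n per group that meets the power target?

For power 0.9 need Φ(δ − z_{0.05}) = 0.9, so δ = z_{0.05} + z_{0.10} = 1.645 + 1.282 = 2.926.
δ = d·√(n/2) ⇒ n = 2(δ/d)² = 2 × (2.926 / 1.04)² = 15.84.
Rounding up, n = 16 per group.

n = 16 per group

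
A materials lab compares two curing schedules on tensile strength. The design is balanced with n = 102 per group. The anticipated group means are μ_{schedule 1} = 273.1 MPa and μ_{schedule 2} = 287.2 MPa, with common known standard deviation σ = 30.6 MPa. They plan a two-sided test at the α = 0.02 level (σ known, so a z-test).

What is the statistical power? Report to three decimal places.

Standardized effect: d = |μ_{schedule 1} − μ_{schedule 2}| / σ = |273.1 − 287.2| / 30.6 = 0.4608
Noncentrality parameter: δ = d·√(n/2) = 0.4608 × √(102/2) = 3.2907
Critical value for a two-sided test at α = 0.02: z_{α/2} = 2.326.
Power = Φ(δ − 2.326) + Φ(−δ − 2.326) = Φ(0.964) + Φ(-5.617) = 0.8326 + 0.0000 = 0.8326.

Power ≈ 0.833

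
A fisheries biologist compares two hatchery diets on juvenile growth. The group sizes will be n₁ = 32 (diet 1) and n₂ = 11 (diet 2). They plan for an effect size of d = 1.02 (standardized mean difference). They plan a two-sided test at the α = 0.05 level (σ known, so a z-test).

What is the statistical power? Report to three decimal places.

Noncentrality parameter: δ = d / √(1/n₁ + 1/n₂) = 1.02 / √(1/32 + 1/11) = 2.9183
Two-sided α = 0.05 → critical value z_{0.025} = 1.960.
Power = Φ(δ − 1.960) + Φ(−δ − 1.960) = Φ(0.958) + Φ(-4.878) = 0.8311 + 0.0000 = 0.8311.

Power ≈ 0.831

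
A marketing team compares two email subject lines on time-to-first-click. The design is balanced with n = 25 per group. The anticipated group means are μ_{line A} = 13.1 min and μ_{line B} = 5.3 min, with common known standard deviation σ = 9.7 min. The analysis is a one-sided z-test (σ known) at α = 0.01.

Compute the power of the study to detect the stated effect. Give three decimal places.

Standardized effect: d = |μ_{line A} − μ_{line B}| / σ = |13.1 − 5.3| / 9.7 = 0.8041
Noncentrality parameter: δ = d·√(n/2) = 0.8041 × √(25/2) = 2.8430
Critical value for a one-sided test at α = 0.01: z_α = 2.326.
Power = Φ(δ − 2.326) = Φ(0.517) = 0.6973.

Power ≈ 0.697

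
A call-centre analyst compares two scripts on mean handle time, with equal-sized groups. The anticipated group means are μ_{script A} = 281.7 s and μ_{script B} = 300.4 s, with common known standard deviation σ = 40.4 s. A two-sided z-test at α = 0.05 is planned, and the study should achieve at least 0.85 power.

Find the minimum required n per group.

Standardized effect: d = |μ_{script A} − μ_{script B}| / σ = |281.7 − 300.4| / 40.4 = 0.4629
Set Φ(δ − 1.960) = 0.85; then δ − 1.960 = Φ⁻¹(0.85) = 1.036, giving δ = 2.996.
(The Φ(−δ − z_{α/2}) term is vanishingly small for δ > 0 and is dropped in the standard sample-size formula.)
δ = d·√(n/2) ⇒ n = 2(δ/d)² = 2 × (2.996 / 0.4629)² = 83.81.
Round up to the next whole unit.

n = 84 per group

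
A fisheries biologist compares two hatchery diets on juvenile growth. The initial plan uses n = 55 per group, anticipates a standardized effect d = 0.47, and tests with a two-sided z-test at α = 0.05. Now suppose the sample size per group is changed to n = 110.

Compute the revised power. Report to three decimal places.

Power ≈ 0.936

With n = 110 per group: δ = d·√(n/2) = 0.47 × √(110/2) = 3.4856. Critical value z_{0.025} = 1.960.
Revised power = Φ(δ − 1.960) + Φ(−δ − 1.960) = Φ(1.526) + Φ(-5.446) = 0.9365 + 0.0000 = 0.9365.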